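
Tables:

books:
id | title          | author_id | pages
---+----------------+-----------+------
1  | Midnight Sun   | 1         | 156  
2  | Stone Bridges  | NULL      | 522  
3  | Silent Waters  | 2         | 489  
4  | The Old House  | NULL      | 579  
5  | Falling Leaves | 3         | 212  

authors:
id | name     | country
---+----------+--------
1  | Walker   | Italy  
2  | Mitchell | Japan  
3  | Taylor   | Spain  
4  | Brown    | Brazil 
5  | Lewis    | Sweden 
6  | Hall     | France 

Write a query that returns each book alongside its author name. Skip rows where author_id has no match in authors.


INNER JOIN keeps only books rows whose author_id matches an id in authors. Walk through each book:
  - book 1 (Midnight Sun): author_id=1 -> matches Walker
  - book 2 (Stone Bridges): author_id=NULL, no match -> dropped
  - book 3 (Silent Waters): author_id=2 -> matches Mitchell
  - book 4 (The Old House): author_id=NULL, no match -> dropped
  - book 5 (Falling Leaves): author_id=3 -> matches Taylor
So 2 of 5 rows are dropped.

SQL:
SELECT a.title, b.name AS author
FROM books a
INNER JOIN authors b ON a.author_id = b.id

Result:
title          | author  
---------------+---------
Midnight Sun   | Walker  
Silent Waters  | Mitchell
Falling Leaves | Taylor  


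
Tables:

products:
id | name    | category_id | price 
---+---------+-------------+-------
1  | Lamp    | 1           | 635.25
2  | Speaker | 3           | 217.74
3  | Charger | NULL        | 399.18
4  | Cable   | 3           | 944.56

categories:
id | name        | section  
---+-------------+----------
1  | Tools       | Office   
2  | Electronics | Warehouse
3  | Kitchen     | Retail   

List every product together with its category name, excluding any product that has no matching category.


INNER JOIN keeps only products rows whose category_id matches an id in categories. Walk through each product:
  - product 1 (Lamp): category_id=1 -> matches Tools
  - product 2 (Speaker): category_id=3 -> matches Kitchen
  - product 3 (Charger): category_id=NULL, no match -> dropped
  - product 4 (Cable): category_id=3 -> matches Kitchen
So 1 of 4 rows is dropped.

SQL:
SELECT a.name, b.name AS category
FROM products a
INNER JOIN categories b ON a.category_id = b.id

Result:
name    | category
--------+---------
Lamp    | Tools   
Speaker | Kitchen 
Cable   | Kitchen 


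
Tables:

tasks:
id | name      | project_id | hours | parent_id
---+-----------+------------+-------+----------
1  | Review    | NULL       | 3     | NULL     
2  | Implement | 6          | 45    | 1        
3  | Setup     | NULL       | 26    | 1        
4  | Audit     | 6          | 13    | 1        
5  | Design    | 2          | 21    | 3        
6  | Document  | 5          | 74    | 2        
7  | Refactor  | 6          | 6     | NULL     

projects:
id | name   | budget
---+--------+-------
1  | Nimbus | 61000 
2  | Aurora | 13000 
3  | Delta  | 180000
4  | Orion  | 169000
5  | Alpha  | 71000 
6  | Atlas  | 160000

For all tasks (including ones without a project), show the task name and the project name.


LEFT JOIN keeps every row from tasks (the left table); where project_id has no match in projects, the project columns become NULL. Walk through each task:
  - task 1 (Review): project_id=NULL, no match -> kept with NULL
  - task 2 (Implement): project_id=6 -> matches Atlas
  - task 3 (Setup): project_id=NULL, no match -> kept with NULL
  - task 4 (Audit): project_id=6 -> matches Atlas
  - task 5 (Design): project_id=2 -> matches Aurora
  - task 6 (Document): project_id=5 -> matches Alpha
  - task 7 (Refactor): project_id=6 -> matches Atlas
All 7 rows appear; 2 have NULL project.

SQL:
SELECT a.name, b.name AS project
FROM tasks a
LEFT JOIN projects b ON a.project_id = b.id

Result:
name      | project
----------+--------
Review    | NULL   
Implement | Atlas  
Setup     | NULL   
Audit     | Atlas  
Design    | Aurora 
Document  | Alpha  
Refactor  | Atlas  


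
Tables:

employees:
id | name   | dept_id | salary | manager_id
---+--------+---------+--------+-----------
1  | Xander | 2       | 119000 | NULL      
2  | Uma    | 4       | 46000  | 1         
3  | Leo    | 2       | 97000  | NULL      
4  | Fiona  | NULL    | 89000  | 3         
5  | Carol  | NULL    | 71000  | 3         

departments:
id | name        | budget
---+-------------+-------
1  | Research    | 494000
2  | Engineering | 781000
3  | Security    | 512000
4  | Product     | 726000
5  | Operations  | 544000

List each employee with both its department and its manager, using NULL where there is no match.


Two LEFT JOINs from the same base table employees: one to departments via dept_id, one to employees itself via manager_id. Both are LEFT so every employee is preserved.
Match against departments:
  - employee 1 (Xander): dept_id=2 -> matches Engineering
  - employee 2 (Uma): dept_id=4 -> matches Product
  - employee 3 (Leo): dept_id=2 -> matches Engineering
  - employee 4 (Fiona): dept_id=NULL, no match -> kept with NULL
  - employee 5 (Carol): dept_id=NULL, no match -> kept with NULL
Match against employees (self):
  - employee 1 (Xander): manager_id=NULL -> NULL
  - employee 2 (Uma): manager_id=1 -> Xander
  - employee 3 (Leo): manager_id=NULL -> NULL
  - employee 4 (Fiona): manager_id=3 -> Leo
  - employee 5 (Carol): manager_id=3 -> Leo

SQL:
SELECT a.name, b.name AS department, c.name AS manager
FROM employees a
LEFT JOIN departments b ON a.dept_id = b.id
LEFT JOIN employees c ON a.manager_id = c.id

Result:
name   | department  | manager
-------+-------------+--------
Xander | Engineering | NULL   
Uma    | Product     | Xander 
Leo    | Engineering | NULL   
Fiona  | NULL        | Leo    
Carol  | NULL        | Leo    


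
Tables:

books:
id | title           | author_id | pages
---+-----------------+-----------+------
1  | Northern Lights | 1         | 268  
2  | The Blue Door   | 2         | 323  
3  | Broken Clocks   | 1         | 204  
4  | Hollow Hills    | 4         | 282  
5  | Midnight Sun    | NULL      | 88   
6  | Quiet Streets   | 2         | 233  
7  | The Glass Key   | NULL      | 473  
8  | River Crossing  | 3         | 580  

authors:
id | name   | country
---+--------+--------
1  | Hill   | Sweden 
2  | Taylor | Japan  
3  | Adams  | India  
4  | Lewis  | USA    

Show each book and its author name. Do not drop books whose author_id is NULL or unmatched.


LEFT JOIN keeps every row from books (the left table); where author_id has no match in authors, the author columns become NULL. Walk through each book:
  - book 1 (Northern Lights): author_id=1 -> matches Hill
  - book 2 (The Blue Door): author_id=2 -> matches Taylor
  - book 3 (Broken Clocks): author_id=1 -> matches Hill
  - book 4 (Hollow Hills): author_id=4 -> matches Lewis
  - book 5 (Midnight Sun): author_id=NULL, no match -> kept with NULL
  - book 6 (Quiet Streets): author_id=2 -> matches Taylor
  - book 7 (The Glass Key): author_id=NULL, no match -> kept with NULL
  - book 8 (River Crossing): author_id=3 -> matches Adams
All 8 rows appear; 2 have NULL author.

SQL:
SELECT a.title, b.name AS author
FROM books a
LEFT JOIN authors b ON a.author_id = b.id

Result:
title           | author
----------------+-------
Northern Lights | Hill  
The Blue Door   | Taylor
Broken Clocks   | Hill  
Hollow Hills    | Lewis 
Midnight Sun    | NULL  
Quiet Streets   | Taylor
The Glass Key   | NULL  
River Crossing  | Adams 


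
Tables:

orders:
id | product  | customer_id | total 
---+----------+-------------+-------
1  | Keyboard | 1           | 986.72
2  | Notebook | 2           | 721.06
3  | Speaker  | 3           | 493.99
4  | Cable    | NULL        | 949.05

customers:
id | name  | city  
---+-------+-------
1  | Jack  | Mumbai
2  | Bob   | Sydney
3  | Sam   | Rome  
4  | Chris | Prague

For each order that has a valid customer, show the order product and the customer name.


INNER JOIN keeps only orders rows whose customer_id matches an id in customers. Walk through each order:
  - order 1 (Keyboard): customer_id=1 -> matches Jack
  - order 2 (Notebook): customer_id=2 -> matches Bob
  - order 3 (Speaker): customer_id=3 -> matches Sam
  - order 4 (Cable): customer_id=NULL, no match -> dropped
So 1 of 4 rows is dropped.

SQL:
SELECT a.product, b.name AS customer
FROM orders a
INNER JOIN customers b ON a.customer_id = b.id

Result:
product  | customer
---------+---------
Keyboard | Jack    
Notebook | Bob     
Speaker  | Sam     


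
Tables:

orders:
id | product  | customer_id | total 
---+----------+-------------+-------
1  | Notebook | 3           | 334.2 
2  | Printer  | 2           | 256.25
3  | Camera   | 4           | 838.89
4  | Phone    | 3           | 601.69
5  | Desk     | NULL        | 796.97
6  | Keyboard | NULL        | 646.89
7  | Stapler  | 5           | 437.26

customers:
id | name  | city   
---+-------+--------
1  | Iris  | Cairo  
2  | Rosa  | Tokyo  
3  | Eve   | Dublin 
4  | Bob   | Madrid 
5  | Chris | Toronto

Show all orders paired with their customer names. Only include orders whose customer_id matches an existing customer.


INNER JOIN keeps only orders rows whose customer_id matches an id in customers. Walk through each order:
  - order 1 (Notebook): customer_id=3 -> matches Eve
  - order 2 (Printer): customer_id=2 -> matches Rosa
  - order 3 (Camera): customer_id=4 -> matches Bob
  - order 4 (Phone): customer_id=3 -> matches Eve
  - order 5 (Desk): customer_id=NULL, no match -> dropped
  - order 6 (Keyboard): customer_id=NULL, no match -> dropped
  - order 7 (Stapler): customer_id=5 -> matches Chris
So 2 of 7 rows are dropped.

SQL:
SELECT a.product, b.name AS customer
FROM orders a
INNER JOIN customers b ON a.customer_id = b.id

Result:
product  | customer
---------+---------
Notebook | Eve     
Printer  | Rosa    
Camera   | Bob     
Phone    | Eve     
Stapler  | Chris   


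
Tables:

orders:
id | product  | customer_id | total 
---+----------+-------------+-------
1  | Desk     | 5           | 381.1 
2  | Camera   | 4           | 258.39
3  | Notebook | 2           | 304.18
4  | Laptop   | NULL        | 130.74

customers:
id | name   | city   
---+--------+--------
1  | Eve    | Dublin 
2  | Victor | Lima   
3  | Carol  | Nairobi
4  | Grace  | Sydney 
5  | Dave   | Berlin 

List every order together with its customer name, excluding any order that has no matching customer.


INNER JOIN keeps only orders rows whose customer_id matches an id in customers. Walk through each order:
  - order 1 (Desk): customer_id=5 -> matches Dave
  - order 2 (Camera): customer_id=4 -> matches Grace
  - order 3 (Notebook): customer_id=2 -> matches Victor
  - order 4 (Laptop): customer_id=NULL, no match -> dropped
So 1 of 4 rows is dropped.

SQL:
SELECT a.product, b.name AS customer
FROM orders a
INNER JOIN customers b ON a.customer_id = b.id

Result:
product  | customer
---------+---------
Desk     | Dave    
Camera   | Grace   
Notebook | Victor  


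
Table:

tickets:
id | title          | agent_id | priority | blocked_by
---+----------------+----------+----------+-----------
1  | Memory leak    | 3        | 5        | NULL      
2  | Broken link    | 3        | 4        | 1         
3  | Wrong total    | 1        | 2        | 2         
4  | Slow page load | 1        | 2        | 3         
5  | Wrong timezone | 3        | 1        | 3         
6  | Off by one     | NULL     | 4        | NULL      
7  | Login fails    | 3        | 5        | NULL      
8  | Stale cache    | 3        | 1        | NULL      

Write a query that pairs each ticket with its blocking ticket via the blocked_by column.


This is a self-join: tickets is joined to a second copy of itself, matching each row's blocked_by to another row's id. Use LEFT JOIN so rows with blocked_by=NULL are kept.
  - ticket 1 (Memory leak): blocked_by=NULL -> NULL
  - ticket 2 (Broken link): blocked_by=1 -> Memory leak
  - ticket 3 (Wrong total): blocked_by=2 -> Broken link
  - ticket 4 (Slow page load): blocked_by=3 -> Wrong total
  - ticket 5 (Wrong timezone): blocked_by=3 -> Wrong total
  - ticket 6 (Off by one): blocked_by=NULL -> NULL
  - ticket 7 (Login fails): blocked_by=NULL -> NULL
  - ticket 8 (Stale cache): blocked_by=NULL -> NULL

SQL:
SELECT a.title AS item, b.title AS blocked_by
FROM tickets a
LEFT JOIN tickets b ON a.blocked_by = b.id

Result:
item           | blocked_by 
---------------+------------
Memory leak    | NULL       
Broken link    | Memory leak
Wrong total    | Broken link
Slow page load | Wrong total
Wrong timezone | Wrong total
Off by one     | NULL       
Login fails    | NULL       
Stale cache    | NULL       


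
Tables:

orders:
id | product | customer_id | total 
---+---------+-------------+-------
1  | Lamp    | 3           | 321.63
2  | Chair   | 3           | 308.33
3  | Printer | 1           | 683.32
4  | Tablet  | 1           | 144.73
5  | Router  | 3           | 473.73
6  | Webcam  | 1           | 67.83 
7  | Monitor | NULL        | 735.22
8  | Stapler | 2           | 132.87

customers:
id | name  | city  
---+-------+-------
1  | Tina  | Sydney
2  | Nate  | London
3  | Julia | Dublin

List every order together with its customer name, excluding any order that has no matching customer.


INNER JOIN keeps only orders rows whose customer_id matches an id in customers. Walk through each order:
  - order 1 (Lamp): customer_id=3 -> matches Julia
  - order 2 (Chair): customer_id=3 -> matches Julia
  - order 3 (Printer): customer_id=1 -> matches Tina
  - order 4 (Tablet): customer_id=1 -> matches Tina
  - order 5 (Router): customer_id=3 -> matches Julia
  - order 6 (Webcam): customer_id=1 -> matches Tina
  - order 7 (Monitor): customer_id=NULL, no match -> dropped
  - order 8 (Stapler): customer_id=2 -> matches Nate
So 1 of 8 rows is dropped.

SQL:
SELECT a.product, b.name AS customer
FROM orders a
INNER JOIN customers b ON a.customer_id = b.id

Result:
product | customer
--------+---------
Lamp    | Julia   
Chair   | Julia   
Printer | Tina    
Tablet  | Tina    
Router  | Julia   
Webcam  | Tina    
Stapler | Nate    


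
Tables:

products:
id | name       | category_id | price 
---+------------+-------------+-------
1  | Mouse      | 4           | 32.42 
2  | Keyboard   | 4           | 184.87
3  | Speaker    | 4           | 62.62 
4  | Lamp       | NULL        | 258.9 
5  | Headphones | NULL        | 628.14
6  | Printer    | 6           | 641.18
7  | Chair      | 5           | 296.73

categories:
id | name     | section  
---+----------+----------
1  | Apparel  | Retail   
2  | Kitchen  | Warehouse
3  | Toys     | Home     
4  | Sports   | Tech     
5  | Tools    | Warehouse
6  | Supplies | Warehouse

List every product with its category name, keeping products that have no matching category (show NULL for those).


LEFT JOIN keeps every row from products (the left table); where category_id has no match in categories, the category columns become NULL. Walk through each product:
  - product 1 (Mouse): category_id=4 -> matches Sports
  - product 2 (Keyboard): category_id=4 -> matches Sports
  - product 3 (Speaker): category_id=4 -> matches Sports
  - product 4 (Lamp): category_id=NULL, no match -> kept with NULL
  - product 5 (Headphones): category_id=NULL, no match -> kept with NULL
  - product 6 (Printer): category_id=6 -> matches Supplies
  - product 7 (Chair): category_id=5 -> matches Tools
All 7 rows appear; 2 have NULL category.

SQL:
SELECT a.name, b.name AS category
FROM products a
LEFT JOIN categories b ON a.category_id = b.id

Result:
name       | category
-----------+---------
Mouse      | Sports  
Keyboard   | Sports  
Speaker    | Sports  
Lamp       | NULL    
Headphones | NULL    
Printer    | Supplies
Chair      | Tools   


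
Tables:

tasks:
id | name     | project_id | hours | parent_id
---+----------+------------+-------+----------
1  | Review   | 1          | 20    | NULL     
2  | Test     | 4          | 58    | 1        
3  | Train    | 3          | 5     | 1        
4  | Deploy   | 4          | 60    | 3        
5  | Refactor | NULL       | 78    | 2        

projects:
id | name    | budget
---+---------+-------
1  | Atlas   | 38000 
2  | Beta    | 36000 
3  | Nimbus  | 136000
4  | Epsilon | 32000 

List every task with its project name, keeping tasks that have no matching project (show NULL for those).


LEFT JOIN keeps every row from tasks (the left table); where project_id has no match in projects, the project columns become NULL. Walk through each task:
  - task 1 (Review): project_id=1 -> matches Atlas
  - task 2 (Test): project_id=4 -> matches Epsilon
  - task 3 (Train): project_id=3 -> matches Nimbus
  - task 4 (Deploy): project_id=4 -> matches Epsilon
  - task 5 (Refactor): project_id=NULL, no match -> kept with NULL
All 5 rows appear; 1 has NULL project.

SQL:
SELECT a.name, b.name AS project
FROM tasks a
LEFT JOIN projects b ON a.project_id = b.id

Result:
name     | project
---------+--------
Review   | Atlas  
Test     | Epsilon
Train    | Nimbus 
Deploy   | Epsilon
Refactor | NULL   


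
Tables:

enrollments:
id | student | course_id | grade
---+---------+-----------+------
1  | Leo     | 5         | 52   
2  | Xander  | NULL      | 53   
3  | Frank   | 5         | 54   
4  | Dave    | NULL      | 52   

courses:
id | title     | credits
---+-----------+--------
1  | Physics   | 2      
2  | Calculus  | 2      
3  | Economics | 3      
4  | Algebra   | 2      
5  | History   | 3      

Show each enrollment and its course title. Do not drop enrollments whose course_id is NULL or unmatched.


LEFT JOIN keeps every row from enrollments (the left table); where course_id has no match in courses, the course columns become NULL. Walk through each enrollment:
  - enrollment 1 (Leo): course_id=5 -> matches History
  - enrollment 2 (Xander): course_id=NULL, no match -> kept with NULL
  - enrollment 3 (Frank): course_id=5 -> matches History
  - enrollment 4 (Dave): course_id=NULL, no match -> kept with NULL
All 4 rows appear; 2 have NULL course.

SQL:
SELECT a.student, b.title AS course
FROM enrollments a
LEFT JOIN courses b ON a.course_id = b.id

Result:
student | course 
--------+--------
Leo     | History
Xander  | NULL   
Frank   | History
Dave    | NULL   


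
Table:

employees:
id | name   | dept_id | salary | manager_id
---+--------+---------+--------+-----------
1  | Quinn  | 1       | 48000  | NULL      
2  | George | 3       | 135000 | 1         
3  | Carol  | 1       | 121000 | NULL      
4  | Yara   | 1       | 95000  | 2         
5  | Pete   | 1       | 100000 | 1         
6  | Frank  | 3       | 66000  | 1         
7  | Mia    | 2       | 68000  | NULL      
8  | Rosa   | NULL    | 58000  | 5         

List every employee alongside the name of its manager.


This is a self-join: employees is joined to a second copy of itself, matching each row's manager_id to another row's id. Use LEFT JOIN so rows with manager_id=NULL are kept.
  - employee 1 (Quinn): manager_id=NULL -> NULL
  - employee 2 (George): manager_id=1 -> Quinn
  - employee 3 (Carol): manager_id=NULL -> NULL
  - employee 4 (Yara): manager_id=2 -> George
  - employee 5 (Pete): manager_id=1 -> Quinn
  - employee 6 (Frank): manager_id=1 -> Quinn
  - employee 7 (Mia): manager_id=NULL -> NULL
  - employee 8 (Rosa): manager_id=5 -> Pete

SQL:
SELECT a.name AS item, b.name AS manager
FROM employees a
LEFT JOIN employees b ON a.manager_id = b.id

Result:
item   | manager
-------+--------
Quinn  | NULL   
George | Quinn  
Carol  | NULL   
Yara   | George 
Pete   | Quinn  
Frank  | Quinn  
Mia    | NULL   
Rosa   | Pete   


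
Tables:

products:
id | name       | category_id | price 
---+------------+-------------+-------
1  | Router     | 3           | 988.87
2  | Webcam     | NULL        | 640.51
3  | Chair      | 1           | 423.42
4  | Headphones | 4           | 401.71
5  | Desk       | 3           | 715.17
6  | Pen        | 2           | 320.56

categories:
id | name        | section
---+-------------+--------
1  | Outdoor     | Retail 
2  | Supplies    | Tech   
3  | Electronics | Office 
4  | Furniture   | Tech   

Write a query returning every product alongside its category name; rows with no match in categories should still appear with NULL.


LEFT JOIN keeps every row from products (the left table); where category_id has no match in categories, the category columns become NULL. Walk through each product:
  - product 1 (Router): category_id=3 -> matches Electronics
  - product 2 (Webcam): category_id=NULL, no match -> kept with NULL
  - product 3 (Chair): category_id=1 -> matches Outdoor
  - product 4 (Headphones): category_id=4 -> matches Furniture
  - product 5 (Desk): category_id=3 -> matches Electronics
  - product 6 (Pen): category_id=2 -> matches Supplies
All 6 rows appear; 1 has NULL category.

SQL:
SELECT a.name, b.name AS category
FROM products a
LEFT JOIN categories b ON a.category_id = b.id

Result:
name       | category   
-----------+------------
Router     | Electronics
Webcam     | NULL       
Chair      | Outdoor    
Headphones | Furniture  
Desk       | Electronics
Pen        | Supplies   


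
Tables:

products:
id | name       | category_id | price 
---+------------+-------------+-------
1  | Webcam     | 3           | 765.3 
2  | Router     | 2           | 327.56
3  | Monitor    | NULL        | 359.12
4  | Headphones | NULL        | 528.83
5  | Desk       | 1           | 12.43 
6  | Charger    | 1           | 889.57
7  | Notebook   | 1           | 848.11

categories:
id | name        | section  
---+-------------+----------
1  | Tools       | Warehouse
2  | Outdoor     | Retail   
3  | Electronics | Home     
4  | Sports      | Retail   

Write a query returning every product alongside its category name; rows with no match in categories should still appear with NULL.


LEFT JOIN keeps every row from products (the left table); where category_id has no match in categories, the category columns become NULL. Walk through each product:
  - product 1 (Webcam): category_id=3 -> matches Electronics
  - product 2 (Router): category_id=2 -> matches Outdoor
  - product 3 (Monitor): category_id=NULL, no match -> kept with NULL
  - product 4 (Headphones): category_id=NULL, no match -> kept with NULL
  - product 5 (Desk): category_id=1 -> matches Tools
  - product 6 (Charger): category_id=1 -> matches Tools
  - product 7 (Notebook): category_id=1 -> matches Tools
All 7 rows appear; 2 have NULL category.

SQL:
SELECT a.name, b.name AS category
FROM products a
LEFT JOIN categories b ON a.category_id = b.id

Result:
name       | category   
-----------+------------
Webcam     | Electronics
Router     | Outdoor    
Monitor    | NULL       
Headphones | NULL       
Desk       | Tools      
Charger    | Tools      
Notebook   | Tools      


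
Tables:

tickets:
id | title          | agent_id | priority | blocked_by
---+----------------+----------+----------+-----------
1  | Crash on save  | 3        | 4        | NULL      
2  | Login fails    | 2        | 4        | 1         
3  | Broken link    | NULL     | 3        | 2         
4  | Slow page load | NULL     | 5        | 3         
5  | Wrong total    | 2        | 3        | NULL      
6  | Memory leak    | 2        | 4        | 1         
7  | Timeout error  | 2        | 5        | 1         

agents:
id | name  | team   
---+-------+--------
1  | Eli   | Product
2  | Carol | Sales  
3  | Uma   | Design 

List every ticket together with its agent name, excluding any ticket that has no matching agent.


INNER JOIN keeps only tickets rows whose agent_id matches an id in agents. Walk through each ticket:
  - ticket 1 (Crash on save): agent_id=3 -> matches Uma
  - ticket 2 (Login fails): agent_id=2 -> matches Carol
  - ticket 3 (Broken link): agent_id=NULL, no match -> dropped
  - ticket 4 (Slow page load): agent_id=NULL, no match -> dropped
  - ticket 5 (Wrong total): agent_id=2 -> matches Carol
  - ticket 6 (Memory leak): agent_id=2 -> matches Carol
  - ticket 7 (Timeout error): agent_id=2 -> matches Carol
So 2 of 7 rows are dropped.

SQL:
SELECT a.title, b.name AS agent
FROM tickets a
INNER JOIN agents b ON a.agent_id = b.id

Result:
title         | agent
--------------+------
Crash on save | Uma  
Login fails   | Carol
Wrong total   | Carol
Memory leak   | Carol
Timeout error | Carol


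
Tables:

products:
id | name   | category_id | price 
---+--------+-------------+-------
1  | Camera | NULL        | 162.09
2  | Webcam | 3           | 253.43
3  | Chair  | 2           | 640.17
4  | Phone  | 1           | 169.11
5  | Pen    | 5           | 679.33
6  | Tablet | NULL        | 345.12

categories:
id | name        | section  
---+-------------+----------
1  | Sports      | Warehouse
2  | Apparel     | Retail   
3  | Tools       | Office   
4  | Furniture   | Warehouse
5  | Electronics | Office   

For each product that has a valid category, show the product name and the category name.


INNER JOIN keeps only products rows whose category_id matches an id in categories. Walk through each product:
  - product 1 (Camera): category_id=NULL, no match -> dropped
  - product 2 (Webcam): category_id=3 -> matches Tools
  - product 3 (Chair): category_id=2 -> matches Apparel
  - product 4 (Phone): category_id=1 -> matches Sports
  - product 5 (Pen): category_id=5 -> matches Electronics
  - product 6 (Tablet): category_id=NULL, no match -> dropped
So 2 of 6 rows are dropped.

SQL:
SELECT a.name, b.name AS category
FROM products a
INNER JOIN categories b ON a.category_id = b.id

Result:
name   | category   
-------+------------
Webcam | Tools      
Chair  | Apparel    
Phone  | Sports     
Pen    | Electronics


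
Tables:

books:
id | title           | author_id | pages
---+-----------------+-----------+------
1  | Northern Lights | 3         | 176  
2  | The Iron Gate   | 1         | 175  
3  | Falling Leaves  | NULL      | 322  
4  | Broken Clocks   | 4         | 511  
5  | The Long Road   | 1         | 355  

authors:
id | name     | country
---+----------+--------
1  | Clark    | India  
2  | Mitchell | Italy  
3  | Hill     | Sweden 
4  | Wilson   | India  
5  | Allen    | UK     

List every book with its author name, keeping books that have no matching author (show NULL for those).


LEFT JOIN keeps every row from books (the left table); where author_id has no match in authors, the author columns become NULL. Walk through each book:
  - book 1 (Northern Lights): author_id=3 -> matches Hill
  - book 2 (The Iron Gate): author_id=1 -> matches Clark
  - book 3 (Falling Leaves): author_id=NULL, no match -> kept with NULL
  - book 4 (Broken Clocks): author_id=4 -> matches Wilson
  - book 5 (The Long Road): author_id=1 -> matches Clark
All 5 rows appear; 1 has NULL author.

SQL:
SELECT a.title, b.name AS author
FROM books a
LEFT JOIN authors b ON a.author_id = b.id

Result:
title           | author
----------------+-------
Northern Lights | Hill  
The Iron Gate   | Clark 
Falling Leaves  | NULL  
Broken Clocks   | Wilson
The Long Road   | Clark 


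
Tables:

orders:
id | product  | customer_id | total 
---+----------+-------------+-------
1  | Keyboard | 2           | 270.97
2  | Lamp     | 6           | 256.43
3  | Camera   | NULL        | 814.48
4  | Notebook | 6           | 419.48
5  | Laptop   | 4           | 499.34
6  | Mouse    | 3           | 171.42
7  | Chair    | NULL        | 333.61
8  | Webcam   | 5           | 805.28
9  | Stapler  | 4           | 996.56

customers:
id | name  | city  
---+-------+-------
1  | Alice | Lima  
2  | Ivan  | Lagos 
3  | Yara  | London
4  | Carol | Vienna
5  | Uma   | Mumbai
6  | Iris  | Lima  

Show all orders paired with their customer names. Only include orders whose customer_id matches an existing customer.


INNER JOIN keeps only orders rows whose customer_id matches an id in customers. Walk through each order:
  - order 1 (Keyboard): customer_id=2 -> matches Ivan
  - order 2 (Lamp): customer_id=6 -> matches Iris
  - order 3 (Camera): customer_id=NULL, no match -> dropped
  - order 4 (Notebook): customer_id=6 -> matches Iris
  - order 5 (Laptop): customer_id=4 -> matches Carol
  - order 6 (Mouse): customer_id=3 -> matches Yara
  - order 7 (Chair): customer_id=NULL, no match -> dropped
  - order 8 (Webcam): customer_id=5 -> matches Uma
  - order 9 (Stapler): customer_id=4 -> matches Carol
So 2 of 9 rows are dropped.

SQL:
SELECT a.product, b.name AS customer
FROM orders a
INNER JOIN customers b ON a.customer_id = b.id

Result:
product  | customer
---------+---------
Keyboard | Ivan    
Lamp     | Iris    
Notebook | Iris    
Laptop   | Carol   
Mouse    | Yara    
Webcam   | Uma     
Stapler  | Carol   


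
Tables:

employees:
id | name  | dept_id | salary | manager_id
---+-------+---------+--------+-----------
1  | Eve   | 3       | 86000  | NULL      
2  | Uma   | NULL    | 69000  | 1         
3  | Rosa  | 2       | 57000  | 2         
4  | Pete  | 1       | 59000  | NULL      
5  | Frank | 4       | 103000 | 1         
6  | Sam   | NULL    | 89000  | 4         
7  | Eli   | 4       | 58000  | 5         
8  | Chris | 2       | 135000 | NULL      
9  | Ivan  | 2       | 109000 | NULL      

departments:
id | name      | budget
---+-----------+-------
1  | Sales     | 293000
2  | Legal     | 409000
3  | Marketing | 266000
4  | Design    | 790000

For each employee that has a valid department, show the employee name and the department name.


INNER JOIN keeps only employees rows whose dept_id matches an id in departments. Walk through each employee:
  - employee 1 (Eve): dept_id=3 -> matches Marketing
  - employee 2 (Uma): dept_id=NULL, no match -> dropped
  - employee 3 (Rosa): dept_id=2 -> matches Legal
  - employee 4 (Pete): dept_id=1 -> matches Sales
  - employee 5 (Frank): dept_id=4 -> matches Design
  - employee 6 (Sam): dept_id=NULL, no match -> dropped
  - employee 7 (Eli): dept_id=4 -> matches Design
  - employee 8 (Chris): dept_id=2 -> matches Legal
  - employee 9 (Ivan): dept_id=2 -> matches Legal
So 2 of 9 rows are dropped.

SQL:
SELECT a.name, b.name AS department
FROM employees a
INNER JOIN departments b ON a.dept_id = b.id

Result:
name  | department
------+-----------
Eve   | Marketing 
Rosa  | Legal     
Pete  | Sales     
Frank | Design    
Eli   | Design    
Chris | Legal     
Ivan  | Legal     


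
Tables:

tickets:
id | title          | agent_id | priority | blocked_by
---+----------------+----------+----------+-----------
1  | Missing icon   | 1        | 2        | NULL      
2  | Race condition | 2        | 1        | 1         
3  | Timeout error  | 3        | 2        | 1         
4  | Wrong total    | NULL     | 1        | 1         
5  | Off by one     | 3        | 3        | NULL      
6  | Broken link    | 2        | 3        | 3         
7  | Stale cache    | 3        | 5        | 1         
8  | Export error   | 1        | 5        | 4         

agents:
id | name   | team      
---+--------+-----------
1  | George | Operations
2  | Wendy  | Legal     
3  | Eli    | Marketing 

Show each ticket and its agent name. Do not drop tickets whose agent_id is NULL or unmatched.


LEFT JOIN keeps every row from tickets (the left table); where agent_id has no match in agents, the agent columns become NULL. Walk through each ticket:
  - ticket 1 (Missing icon): agent_id=1 -> matches George
  - ticket 2 (Race condition): agent_id=2 -> matches Wendy
  - ticket 3 (Timeout error): agent_id=3 -> matches Eli
  - ticket 4 (Wrong total): agent_id=NULL, no match -> kept with NULL
  - ticket 5 (Off by one): agent_id=3 -> matches Eli
  - ticket 6 (Broken link): agent_id=2 -> matches Wendy
  - ticket 7 (Stale cache): agent_id=3 -> matches Eli
  - ticket 8 (Export error): agent_id=1 -> matches George
All 8 rows appear; 1 has NULL agent.

SQL:
SELECT a.title, b.name AS agent
FROM tickets a
LEFT JOIN agents b ON a.agent_id = b.id

Result:
title          | agent 
---------------+-------
Missing icon   | George
Race condition | Wendy 
Timeout error  | Eli   
Wrong total    | NULL  
Off by one     | Eli   
Broken link    | Wendy 
Stale cache    | Eli   
Export error   | George


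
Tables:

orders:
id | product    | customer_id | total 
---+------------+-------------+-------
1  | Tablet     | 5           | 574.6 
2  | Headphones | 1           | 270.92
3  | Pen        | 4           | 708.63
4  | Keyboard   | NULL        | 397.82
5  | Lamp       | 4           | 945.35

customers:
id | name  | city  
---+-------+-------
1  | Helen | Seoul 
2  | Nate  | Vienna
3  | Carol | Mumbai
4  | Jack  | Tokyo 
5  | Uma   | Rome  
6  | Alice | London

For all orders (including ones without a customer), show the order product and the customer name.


LEFT JOIN keeps every row from orders (the left table); where customer_id has no match in customers, the customer columns become NULL. Walk through each order:
  - order 1 (Tablet): customer_id=5 -> matches Uma
  - order 2 (Headphones): customer_id=1 -> matches Helen
  - order 3 (Pen): customer_id=4 -> matches Jack
  - order 4 (Keyboard): customer_id=NULL, no match -> kept with NULL
  - order 5 (Lamp): customer_id=4 -> matches Jack
All 5 rows appear; 1 has NULL customer.

SQL:
SELECT a.product, b.name AS customer
FROM orders a
LEFT JOIN customers b ON a.customer_id = b.id

Result:
product    | customer
-----------+---------
Tablet     | Uma     
Headphones | Helen   
Pen        | Jack    
Keyboard   | NULL    
Lamp       | Jack    


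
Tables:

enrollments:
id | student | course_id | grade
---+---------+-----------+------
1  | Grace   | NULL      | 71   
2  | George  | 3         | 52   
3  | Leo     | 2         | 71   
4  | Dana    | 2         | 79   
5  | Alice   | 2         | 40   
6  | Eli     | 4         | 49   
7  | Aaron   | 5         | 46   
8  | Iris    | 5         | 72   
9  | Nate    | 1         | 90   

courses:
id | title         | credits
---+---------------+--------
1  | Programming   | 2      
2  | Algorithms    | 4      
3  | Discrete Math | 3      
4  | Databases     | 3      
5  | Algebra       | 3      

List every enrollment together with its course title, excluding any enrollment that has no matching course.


INNER JOIN keeps only enrollments rows whose course_id matches an id in courses. Walk through each enrollment:
  - enrollment 1 (Grace): course_id=NULL, no match -> dropped
  - enrollment 2 (George): course_id=3 -> matches Discrete Math
  - enrollment 3 (Leo): course_id=2 -> matches Algorithms
  - enrollment 4 (Dana): course_id=2 -> matches Algorithms
  - enrollment 5 (Alice): course_id=2 -> matches Algorithms
  - enrollment 6 (Eli): course_id=4 -> matches Databases
  - enrollment 7 (Aaron): course_id=5 -> matches Algebra
  - enrollment 8 (Iris): course_id=5 -> matches Algebra
  - enrollment 9 (Nate): course_id=1 -> matches Programming
So 1 of 9 rows is dropped.

SQL:
SELECT a.student, b.title AS course
FROM enrollments a
INNER JOIN courses b ON a.course_id = b.id

Result:
student | course       
--------+--------------
George  | Discrete Math
Leo     | Algorithms   
Dana    | Algorithms   
Alice   | Algorithms   
Eli     | Databases    
Aaron   | Algebra      
Iris    | Algebra      
Nate    | Programming  


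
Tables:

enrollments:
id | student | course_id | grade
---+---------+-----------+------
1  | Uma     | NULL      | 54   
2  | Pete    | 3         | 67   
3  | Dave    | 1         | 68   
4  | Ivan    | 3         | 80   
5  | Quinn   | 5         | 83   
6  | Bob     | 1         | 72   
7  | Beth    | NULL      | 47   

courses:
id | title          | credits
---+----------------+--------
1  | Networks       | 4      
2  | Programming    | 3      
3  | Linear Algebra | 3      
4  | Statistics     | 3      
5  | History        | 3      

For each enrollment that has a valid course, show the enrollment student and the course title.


INNER JOIN keeps only enrollments rows whose course_id matches an id in courses. Walk through each enrollment:
  - enrollment 1 (Uma): course_id=NULL, no match -> dropped
  - enrollment 2 (Pete): course_id=3 -> matches Linear Algebra
  - enrollment 3 (Dave): course_id=1 -> matches Networks
  - enrollment 4 (Ivan): course_id=3 -> matches Linear Algebra
  - enrollment 5 (Quinn): course_id=5 -> matches History
  - enrollment 6 (Bob): course_id=1 -> matches Networks
  - enrollment 7 (Beth): course_id=NULL, no match -> dropped
So 2 of 7 rows are dropped.

SQL:
SELECT a.student, b.title AS course
FROM enrollments a
INNER JOIN courses b ON a.course_id = b.id

Result:
student | course        
--------+---------------
Pete    | Linear Algebra
Dave    | Networks      
Ivan    | Linear Algebra
Quinn   | History       
Bob     | Networks      


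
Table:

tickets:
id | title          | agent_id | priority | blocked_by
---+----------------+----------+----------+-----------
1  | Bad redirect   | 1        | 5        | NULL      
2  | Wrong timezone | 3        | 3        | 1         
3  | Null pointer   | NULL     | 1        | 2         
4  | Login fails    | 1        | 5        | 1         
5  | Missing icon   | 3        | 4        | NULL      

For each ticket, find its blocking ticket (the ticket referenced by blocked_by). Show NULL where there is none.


This is a self-join: tickets is joined to a second copy of itself, matching each row's blocked_by to another row's id. Use LEFT JOIN so rows with blocked_by=NULL are kept.
  - ticket 1 (Bad redirect): blocked_by=NULL -> NULL
  - ticket 2 (Wrong timezone): blocked_by=1 -> Bad redirect
  - ticket 3 (Null pointer): blocked_by=2 -> Wrong timezone
  - ticket 4 (Login fails): blocked_by=1 -> Bad redirect
  - ticket 5 (Missing icon): blocked_by=NULL -> NULL

SQL:
SELECT a.title AS item, b.title AS blocked_by
FROM tickets a
LEFT JOIN tickets b ON a.blocked_by = b.id

Result:
item           | blocked_by    
---------------+---------------
Bad redirect   | NULL          
Wrong timezone | Bad redirect  
Null pointer   | Wrong timezone
Login fails    | Bad redirect  
Missing icon   | NULL          


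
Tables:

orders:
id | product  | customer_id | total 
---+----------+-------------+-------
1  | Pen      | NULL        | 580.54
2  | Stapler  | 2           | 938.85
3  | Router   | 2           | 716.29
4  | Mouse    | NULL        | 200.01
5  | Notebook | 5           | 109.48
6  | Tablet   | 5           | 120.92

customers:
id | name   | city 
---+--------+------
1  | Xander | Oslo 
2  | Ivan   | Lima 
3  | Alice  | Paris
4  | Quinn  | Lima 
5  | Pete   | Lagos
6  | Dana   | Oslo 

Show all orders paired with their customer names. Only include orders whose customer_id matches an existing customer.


INNER JOIN keeps only orders rows whose customer_id matches an id in customers. Walk through each order:
  - order 1 (Pen): customer_id=NULL, no match -> dropped
  - order 2 (Stapler): customer_id=2 -> matches Ivan
  - order 3 (Router): customer_id=2 -> matches Ivan
  - order 4 (Mouse): customer_id=NULL, no match -> dropped
  - order 5 (Notebook): customer_id=5 -> matches Pete
  - order 6 (Tablet): customer_id=5 -> matches Pete
So 2 of 6 rows are dropped.

SQL:
SELECT a.product, b.name AS customer
FROM orders a
INNER JOIN customers b ON a.customer_id = b.id

Result:
product  | customer
---------+---------
Stapler  | Ivan    
Router   | Ivan    
Notebook | Pete    
Tablet   | Pete    


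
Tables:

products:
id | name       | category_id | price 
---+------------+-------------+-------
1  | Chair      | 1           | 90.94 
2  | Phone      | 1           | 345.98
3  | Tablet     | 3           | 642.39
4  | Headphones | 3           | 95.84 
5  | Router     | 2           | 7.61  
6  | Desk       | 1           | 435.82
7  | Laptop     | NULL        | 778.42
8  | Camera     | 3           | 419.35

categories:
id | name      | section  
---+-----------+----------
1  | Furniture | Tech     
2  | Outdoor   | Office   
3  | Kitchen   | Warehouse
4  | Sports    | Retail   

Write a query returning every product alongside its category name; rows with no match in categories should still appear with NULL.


LEFT JOIN keeps every row from products (the left table); where category_id has no match in categories, the category columns become NULL. Walk through each product:
  - product 1 (Chair): category_id=1 -> matches Furniture
  - product 2 (Phone): category_id=1 -> matches Furniture
  - product 3 (Tablet): category_id=3 -> matches Kitchen
  - product 4 (Headphones): category_id=3 -> matches Kitchen
  - product 5 (Router): category_id=2 -> matches Outdoor
  - product 6 (Desk): category_id=1 -> matches Furniture
  - product 7 (Laptop): category_id=NULL, no match -> kept with NULL
  - product 8 (Camera): category_id=3 -> matches Kitchen
All 8 rows appear; 1 has NULL category.

SQL:
SELECT a.name, b.name AS category
FROM products a
LEFT JOIN categories b ON a.category_id = b.id

Result:
name       | category 
-----------+----------
Chair      | Furniture
Phone      | Furniture
Tablet     | Kitchen  
Headphones | Kitchen  
Router     | Outdoor  
Desk       | Furniture
Laptop     | NULL     
Camera     | Kitchen  
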